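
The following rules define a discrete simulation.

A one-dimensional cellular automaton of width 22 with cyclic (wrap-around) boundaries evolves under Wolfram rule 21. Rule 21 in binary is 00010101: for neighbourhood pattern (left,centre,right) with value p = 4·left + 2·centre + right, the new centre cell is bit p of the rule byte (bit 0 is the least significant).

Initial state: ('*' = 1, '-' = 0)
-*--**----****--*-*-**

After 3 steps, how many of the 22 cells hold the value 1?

7

0) -*--**----****--*-*-**
1) -**---***-----*-*-*---
2) ---**----****-*-*-****
3) **---***------*-*-----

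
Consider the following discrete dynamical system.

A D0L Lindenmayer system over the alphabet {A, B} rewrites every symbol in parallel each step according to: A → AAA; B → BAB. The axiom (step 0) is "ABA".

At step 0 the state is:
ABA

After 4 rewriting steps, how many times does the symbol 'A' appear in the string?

227

k=0  ABA
k=1  AAABABAAA
k=2  AAAAAAAAABABAAABABAAAAAAAAA
k=3  AAAAAAAAAAAAAAAAAAAAAAAAAAABABAAABABAAAAAAAAABABAAABABAAAAAAAAAAAAAAAAAAAAAAAAAAA
k=4  AAAAAAAAAAAAAAAAAAAAAAAAAAAAAAAAAAAAAAAAAAAAAAAAAAAAAAAAAA…AAAAAAAAAAAAAAAAAAAAAAAAAAAAAAAAAAAAAAAAAAAAAAAAAAAAAAAAAA  (len 243)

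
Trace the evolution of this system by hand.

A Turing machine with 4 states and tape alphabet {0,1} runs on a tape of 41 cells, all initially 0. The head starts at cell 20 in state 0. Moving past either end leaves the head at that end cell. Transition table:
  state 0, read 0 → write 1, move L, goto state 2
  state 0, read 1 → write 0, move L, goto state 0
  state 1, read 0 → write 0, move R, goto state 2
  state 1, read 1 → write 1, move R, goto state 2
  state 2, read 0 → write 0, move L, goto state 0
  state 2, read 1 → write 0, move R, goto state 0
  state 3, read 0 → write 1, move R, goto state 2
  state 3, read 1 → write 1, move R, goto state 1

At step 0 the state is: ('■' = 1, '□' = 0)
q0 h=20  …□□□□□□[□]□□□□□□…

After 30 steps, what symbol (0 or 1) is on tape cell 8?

k=0  q0 h=20  …□□□□□□[□]□□□□□□…
k=1  q2 h=19  …□□□□□□[□]■□□□□□…
k=2  q0 h=18  …□□□□□□[□]□■□□□□…
k=3  q2 h=17  …□□□□□□[□]■□■□□□…
k=4  q0 h=16  …□□□□□□[□]□■□■□□…
k=5  q2 h=15  …□□□□□□[□]■□■□■□…
k=6  q0 h=14  …□□□□□□[□]□■□■□■…
k=7  q2 h=13  …□□□□□□[□]■□■□■□…
k=8  q0 h=12  …□□□□□□[□]□■□■□■…
k=9  q2 h=11  …□□□□□□[□]■□■□■□…
k=10  q0 h=10  …□□□□□□[□]□■□■□■…
k=11  q2 h= 9  …□□□□□□[□]■□■□■□…
k=12  q0 h= 8  …□□□□□□[□]□■□■□■…
k=13  q2 h= 7  …□□□□□□[□]■□■□■□…
k=14  q0 h= 6  |□□□□□□[□]□■□■□■…
k=15  q2 h= 5  |□□□□□[□]■□■□■□…
k=16  q0 h= 4  |□□□□[□]□■□■□■…
k=17  q2 h= 3  |□□□[□]■□■□■□…
k=18  q0 h= 2  |□□[□]□■□■□■…
k=19  q2 h= 1  |□[□]■□■□■□…
k=20  q0 h= 0  |[□]□■□■□■…
k=21  q2 h= 0  |[■]□■□■□■…
k=22  q0 h= 1  |□[□]■□■□■□…
k=23  q2 h= 0  |[□]■■□■□■…
k=24  q0 h= 0  |[□]■■□■□■…
k=25  q2 h= 0  |[■]■■□■□■…
k=26  q0 h= 1  |□[■]■□■□■□…
k=27  q0 h= 0  |[□]□■□■□■…
k=28  q2 h= 0  |[■]□■□■□■…
k=29  q0 h= 1  |□[□]■□■□■□…
k=30  q2 h= 0  |[□]■■□■□■…

1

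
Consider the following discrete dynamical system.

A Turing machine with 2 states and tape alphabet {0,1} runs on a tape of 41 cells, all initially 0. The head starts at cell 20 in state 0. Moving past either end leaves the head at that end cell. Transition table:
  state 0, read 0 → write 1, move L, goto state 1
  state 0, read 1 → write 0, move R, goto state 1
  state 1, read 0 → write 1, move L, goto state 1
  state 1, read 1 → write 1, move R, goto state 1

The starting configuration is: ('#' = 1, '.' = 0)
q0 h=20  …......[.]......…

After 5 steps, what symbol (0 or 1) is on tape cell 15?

k=0  q0 h=20  …......[.]......…
k=1  q1 h=19  …......[.]#.....…
k=2  q1 h=18  …......[.]##....…
k=3  q1 h=17  …......[.]###...…
k=4  q1 h=16  …......[.]####..…
k=5  q1 h=15  …......[.]#####.…

0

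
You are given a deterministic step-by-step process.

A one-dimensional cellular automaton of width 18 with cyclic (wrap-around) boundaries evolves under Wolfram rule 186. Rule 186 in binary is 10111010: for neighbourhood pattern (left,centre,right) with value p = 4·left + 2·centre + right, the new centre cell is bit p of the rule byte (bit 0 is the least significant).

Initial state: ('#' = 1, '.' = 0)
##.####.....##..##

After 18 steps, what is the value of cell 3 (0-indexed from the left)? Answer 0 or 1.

step 0: ##.####.....##..##
step 1: #.####.#...##.####
step 2: .####.#.#.##.#####
step 3: ####.#.#.##.#####.
step 4: ###.#.#.##.#####.#
step 5: ##.#.#.##.#####.##
step 6: #.#.#.##.#####.###
step 7: .#.#.##.#####.####
step 8: #.#.##.#####.####.
step 9: .#.##.#####.####.#
step 10: #.##.#####.####.#.
step 11: .##.#####.####.#.#
step 12: ##.#####.####.#.#.
step 13: #.#####.####.#.#.#
step 14: .#####.####.#.#.##
step 15: #####.####.#.#.##.
step 16: ####.####.#.#.##.#
step 17: ###.####.#.#.##.##
step 18: ##.####.#.#.##.###

1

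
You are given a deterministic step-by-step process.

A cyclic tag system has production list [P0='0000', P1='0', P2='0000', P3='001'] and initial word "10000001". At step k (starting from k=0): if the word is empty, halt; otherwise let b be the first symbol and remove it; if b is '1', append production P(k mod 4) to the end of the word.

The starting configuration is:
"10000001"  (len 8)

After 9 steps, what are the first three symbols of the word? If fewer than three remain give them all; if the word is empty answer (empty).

t=0: "10000001"  (len 8)
t=1: "00000010000"  (len 11)
t=2: "0000010000"  (len 10)
t=3: "000010000"  (len 9)
t=4: "00010000"  (len 8)
t=5: "0010000"  (len 7)
t=6: "010000"  (len 6)
t=7: "10000"  (len 5)
t=8: "0000001"  (len 7)
t=9: "000001"  (len 6)

000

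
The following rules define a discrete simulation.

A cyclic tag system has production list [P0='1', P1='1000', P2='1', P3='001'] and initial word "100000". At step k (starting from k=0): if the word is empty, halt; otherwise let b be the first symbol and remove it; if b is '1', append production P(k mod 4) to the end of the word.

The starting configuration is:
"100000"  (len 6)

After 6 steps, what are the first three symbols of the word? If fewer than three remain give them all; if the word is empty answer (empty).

1

step 0: "100000"  (len 6)
step 1: "000001"  (len 6)
step 2: "00001"  (len 5)
step 3: "0001"  (len 4)
step 4: "001"  (len 3)
step 5: "01"  (len 2)
step 6: "1"  (len 1)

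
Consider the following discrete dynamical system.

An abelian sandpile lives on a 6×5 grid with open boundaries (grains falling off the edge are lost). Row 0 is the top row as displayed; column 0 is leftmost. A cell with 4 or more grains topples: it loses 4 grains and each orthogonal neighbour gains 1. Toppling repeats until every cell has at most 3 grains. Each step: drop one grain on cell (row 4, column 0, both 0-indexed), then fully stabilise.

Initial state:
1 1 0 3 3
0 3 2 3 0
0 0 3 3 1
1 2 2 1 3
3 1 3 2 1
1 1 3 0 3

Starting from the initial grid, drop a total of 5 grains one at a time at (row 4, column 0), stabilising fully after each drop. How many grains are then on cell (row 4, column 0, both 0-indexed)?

gen 0: 1 1 0 3 3
0 3 2 3 0
0 0 3 3 1
1 2 2 1 3
3 1 3 2 1
1 1 3 0 3
gen 1: 1 1 0 3 3
0 3 2 3 0
0 0 3 3 1
2 2 2 1 3
0 2 3 2 1
2 1 3 0 3
gen 2: 1 1 0 3 3
0 3 2 3 0
0 0 3 3 1
2 2 2 1 3
1 2 3 2 1
2 1 3 0 3
gen 3: 1 1 0 3 3
0 3 2 3 0
0 0 3 3 1
2 2 2 1 3
2 2 3 2 1
2 1 3 0 3
gen 4: 1 1 0 3 3
0 3 2 3 0
0 0 3 3 1
2 2 2 1 3
3 2 3 2 1
2 1 3 0 3
gen 5: 1 1 0 3 3
0 3 2 3 0
0 0 3 3 1
3 2 2 1 3
0 3 3 2 1
3 1 3 0 3

0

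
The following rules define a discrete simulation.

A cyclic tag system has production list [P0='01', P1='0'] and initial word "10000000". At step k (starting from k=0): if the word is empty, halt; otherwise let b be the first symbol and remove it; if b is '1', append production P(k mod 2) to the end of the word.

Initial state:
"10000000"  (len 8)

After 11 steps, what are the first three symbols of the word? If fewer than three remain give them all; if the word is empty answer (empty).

step 0: "10000000"  (len 8)
step 1: "000000001"  (len 9)
step 2: "00000001"  (len 8)
step 3: "0000001"  (len 7)
step 4: "000001"  (len 6)
step 5: "00001"  (len 5)
step 6: "0001"  (len 4)
step 7: "001"  (len 3)
step 8: "01"  (len 2)
step 9: "1"  (len 1)
step 10: "0"  (len 1)
step 11: (halted — word empty)

(empty)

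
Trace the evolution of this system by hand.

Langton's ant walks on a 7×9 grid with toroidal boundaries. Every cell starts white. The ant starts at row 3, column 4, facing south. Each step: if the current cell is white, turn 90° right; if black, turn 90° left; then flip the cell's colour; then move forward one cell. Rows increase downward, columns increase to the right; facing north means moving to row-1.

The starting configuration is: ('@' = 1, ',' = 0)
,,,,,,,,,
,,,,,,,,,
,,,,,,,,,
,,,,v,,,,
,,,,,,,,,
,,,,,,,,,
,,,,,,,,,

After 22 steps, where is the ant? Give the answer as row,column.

step 0: ,,,,,,,,,
,,,,,,,,,
,,,,,,,,,
,,,,v,,,,
,,,,,,,,,
,,,,,,,,,
,,,,,,,,,
step 1: ,,,,,,,,,
,,,,,,,,,
,,,,,,,,,
,,,<@,,,,
,,,,,,,,,
,,,,,,,,,
,,,,,,,,,
step 2: ,,,,,,,,,
,,,,,,,,,
,,,^,,,,,
,,,@@,,,,
,,,,,,,,,
,,,,,,,,,
,,,,,,,,,
step 3: ,,,,,,,,,
,,,,,,,,,
,,,@>,,,,
,,,@@,,,,
,,,,,,,,,
,,,,,,,,,
,,,,,,,,,
step 4: ,,,,,,,,,
,,,,,,,,,
,,,@@,,,,
,,,@v,,,,
,,,,,,,,,
,,,,,,,,,
,,,,,,,,,
step 5: ,,,,,,,,,
,,,,,,,,,
,,,@@,,,,
,,,@,>,,,
,,,,,,,,,
,,,,,,,,,
,,,,,,,,,
step 6: ,,,,,,,,,
,,,,,,,,,
,,,@@,,,,
,,,@,@,,,
,,,,,v,,,
,,,,,,,,,
,,,,,,,,,
step 7: ,,,,,,,,,
,,,,,,,,,
,,,@@,,,,
,,,@,@,,,
,,,,<@,,,
,,,,,,,,,
,,,,,,,,,
step 8: ,,,,,,,,,
,,,,,,,,,
,,,@@,,,,
,,,@^@,,,
,,,,@@,,,
,,,,,,,,,
,,,,,,,,,
step 9: ,,,,,,,,,
,,,,,,,,,
,,,@@,,,,
,,,@@>,,,
,,,,@@,,,
,,,,,,,,,
,,,,,,,,,
step 10: ,,,,,,,,,
,,,,,,,,,
,,,@@^,,,
,,,@@,,,,
,,,,@@,,,
,,,,,,,,,
,,,,,,,,,
step 11: ,,,,,,,,,
,,,,,,,,,
,,,@@@>,,
,,,@@,,,,
,,,,@@,,,
,,,,,,,,,
,,,,,,,,,
step 12: ,,,,,,,,,
,,,,,,,,,
,,,@@@@,,
,,,@@,v,,
,,,,@@,,,
,,,,,,,,,
,,,,,,,,,
step 13: ,,,,,,,,,
,,,,,,,,,
,,,@@@@,,
,,,@@<@,,
,,,,@@,,,
,,,,,,,,,
,,,,,,,,,
step 14: ,,,,,,,,,
,,,,,,,,,
,,,@@^@,,
,,,@@@@,,
,,,,@@,,,
,,,,,,,,,
,,,,,,,,,
step 15: ,,,,,,,,,
,,,,,,,,,
,,,@<,@,,
,,,@@@@,,
,,,,@@,,,
,,,,,,,,,
,,,,,,,,,
step 16: ,,,,,,,,,
,,,,,,,,,
,,,@,,@,,
,,,@v@@,,
,,,,@@,,,
,,,,,,,,,
,,,,,,,,,
step 17: ,,,,,,,,,
,,,,,,,,,
,,,@,,@,,
,,,@,>@,,
,,,,@@,,,
,,,,,,,,,
,,,,,,,,,
step 18: ,,,,,,,,,
,,,,,,,,,
,,,@,^@,,
,,,@,,@,,
,,,,@@,,,
,,,,,,,,,
,,,,,,,,,
step 19: ,,,,,,,,,
,,,,,,,,,
,,,@,@>,,
,,,@,,@,,
,,,,@@,,,
,,,,,,,,,
,,,,,,,,,
step 20: ,,,,,,,,,
,,,,,,^,,
,,,@,@,,,
,,,@,,@,,
,,,,@@,,,
,,,,,,,,,
,,,,,,,,,
step 21: ,,,,,,,,,
,,,,,,@>,
,,,@,@,,,
,,,@,,@,,
,,,,@@,,,
,,,,,,,,,
,,,,,,,,,
step 22: ,,,,,,,,,
,,,,,,@@,
,,,@,@,v,
,,,@,,@,,
,,,,@@,,,
,,,,,,,,,
,,,,,,,,,

2,7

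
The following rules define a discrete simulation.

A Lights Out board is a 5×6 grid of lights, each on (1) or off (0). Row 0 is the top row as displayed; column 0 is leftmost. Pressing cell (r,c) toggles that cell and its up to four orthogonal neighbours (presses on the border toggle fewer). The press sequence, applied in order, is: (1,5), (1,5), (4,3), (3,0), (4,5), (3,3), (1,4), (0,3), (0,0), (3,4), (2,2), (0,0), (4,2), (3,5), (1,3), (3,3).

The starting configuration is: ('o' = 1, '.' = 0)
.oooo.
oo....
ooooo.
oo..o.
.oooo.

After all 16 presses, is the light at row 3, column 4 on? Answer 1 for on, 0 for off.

t=0: .oooo.
oo....
ooooo.
oo..o.
.oooo.
t=1: .ooooo
oo..oo
oooooo
oo..o.
.oooo.
t=2: .oooo.
oo....
ooooo.
oo..o.
.oooo.
t=3: .oooo.
oo....
ooooo.
oo.oo.
.o....
t=4: .oooo.
oo....
.oooo.
...oo.
oo....
t=5: .oooo.
oo....
.oooo.
...ooo
oo..oo
t=6: .oooo.
oo....
.oo.o.
..o..o
oo.ooo
t=7: .ooo..
oo.ooo
.oo...
..o..o
oo.ooo
t=8: .o..o.
oo..oo
.oo...
..o..o
oo.ooo
t=9: o...o.
.o..oo
.oo...
..o..o
oo.ooo
t=10: o...o.
.o..oo
.oo.o.
..ooo.
oo.o.o
t=11: o...o.
.oo.oo
...oo.
...oo.
oo.o.o
t=12: .o..o.
ooo.oo
...oo.
...oo.
oo.o.o
t=13: .o..o.
ooo.oo
...oo.
..ooo.
o.o..o
t=14: .o..o.
ooo.oo
...ooo
..oo.o
o.o...
t=15: .o.oo.
oo.o.o
....oo
..oo.o
o.o...
t=16: .o.oo.
oo.o.o
...ooo
....oo
o.oo..

1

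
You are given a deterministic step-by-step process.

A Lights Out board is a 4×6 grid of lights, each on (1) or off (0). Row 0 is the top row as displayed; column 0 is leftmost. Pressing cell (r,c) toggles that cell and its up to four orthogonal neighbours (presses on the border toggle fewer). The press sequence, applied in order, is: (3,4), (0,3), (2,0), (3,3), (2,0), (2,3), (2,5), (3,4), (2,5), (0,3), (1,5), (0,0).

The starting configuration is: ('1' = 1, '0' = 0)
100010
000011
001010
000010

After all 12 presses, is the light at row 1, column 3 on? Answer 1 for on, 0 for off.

[0] 100010
000011
001010
000010
[1] 100010
000011
001000
000101
[2] 101100
000111
001000
000101
[3] 101100
100111
111000
100101
[4] 101100
100111
111100
101011
[5] 101100
000111
001100
001011
[6] 101100
000011
000010
001111
[7] 101100
000010
000001
001110
[8] 101100
000010
000011
001001
[9] 101100
000011
000000
001000
[10] 100010
000111
000000
001000
[11] 100011
000100
000001
001000
[12] 010011
100100
000001
001000

1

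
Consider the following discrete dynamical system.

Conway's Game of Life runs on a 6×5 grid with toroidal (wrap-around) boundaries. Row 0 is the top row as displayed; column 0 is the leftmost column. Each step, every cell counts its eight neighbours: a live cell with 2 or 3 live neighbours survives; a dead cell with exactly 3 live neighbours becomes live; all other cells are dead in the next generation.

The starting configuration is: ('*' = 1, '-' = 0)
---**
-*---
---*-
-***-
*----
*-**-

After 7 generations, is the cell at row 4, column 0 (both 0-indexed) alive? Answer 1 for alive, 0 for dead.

[0] ---**
-*---
---*-
-***-
*----
*-**-
[1] **-**
--***
-*-*-
-****
*----
****-
[2] -----
-----
-*---
-*-**
-----
---*-
[3] -----
-----
*-*--
*-*--
--***
-----
[4] -----
-----
-----
*-*--
-****
---*-
[5] -----
-----
-----
*-*-*
**--*
---**
[6] -----
-----
-----
---**
-**--
---**
[7] -----
-----
-----
--**-
*-*--
--**-

1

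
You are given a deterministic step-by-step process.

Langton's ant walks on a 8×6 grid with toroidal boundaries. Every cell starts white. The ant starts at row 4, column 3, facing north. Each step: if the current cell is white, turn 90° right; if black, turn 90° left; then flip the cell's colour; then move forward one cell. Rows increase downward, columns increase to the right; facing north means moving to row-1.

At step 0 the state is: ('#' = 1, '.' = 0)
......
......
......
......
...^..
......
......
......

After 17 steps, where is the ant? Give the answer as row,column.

4,2

t=0: ......
......
......
......
...^..
......
......
......
t=1: ......
......
......
......
...#>.
......
......
......
t=2: ......
......
......
......
...##.
....v.
......
......
t=3: ......
......
......
......
...##.
...<#.
......
......
t=4: ......
......
......
......
...^#.
...##.
......
......
t=5: ......
......
......
......
..<.#.
...##.
......
......
t=6: ......
......
......
..^...
..#.#.
...##.
......
......
t=7: ......
......
......
..#>..
..#.#.
...##.
......
......
t=8: ......
......
......
..##..
..#v#.
...##.
......
......
t=9: ......
......
......
..##..
..<##.
...##.
......
......
t=10: ......
......
......
..##..
...##.
..v##.
......
......
t=11: ......
......
......
..##..
...##.
.<###.
......
......
t=12: ......
......
......
..##..
.^.##.
.####.
......
......
t=13: ......
......
......
..##..
.#>##.
.####.
......
......
t=14: ......
......
......
..##..
.####.
.#v##.
......
......
t=15: ......
......
......
..##..
.####.
.#.>#.
......
......
t=16: ......
......
......
..##..
.##^#.
.#..#.
......
......
t=17: ......
......
......
..##..
.#<.#.
.#..#.
......
......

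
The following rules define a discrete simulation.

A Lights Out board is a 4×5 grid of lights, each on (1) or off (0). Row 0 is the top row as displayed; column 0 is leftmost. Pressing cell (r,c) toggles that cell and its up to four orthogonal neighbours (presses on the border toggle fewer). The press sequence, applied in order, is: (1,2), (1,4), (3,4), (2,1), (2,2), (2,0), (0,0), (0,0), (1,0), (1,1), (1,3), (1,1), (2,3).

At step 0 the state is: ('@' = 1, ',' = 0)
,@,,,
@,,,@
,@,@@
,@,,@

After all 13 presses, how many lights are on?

12

t=0: ,@,,,
@,,,@
,@,@@
,@,,@
t=1: ,@@,,
@@@@@
,@@@@
,@,,@
t=2: ,@@,@
@@@,,
,@@@,
,@,,@
t=3: ,@@,@
@@@,,
,@@@@
,@,@,
t=4: ,@@,@
@,@,,
@,,@@
,,,@,
t=5: ,@@,@
@,,,,
@@@,@
,,@@,
t=6: ,@@,@
,,,,,
,,@,@
@,@@,
t=7: @,@,@
@,,,,
,,@,@
@,@@,
t=8: ,@@,@
,,,,,
,,@,@
@,@@,
t=9: @@@,@
@@,,,
@,@,@
@,@@,
t=10: @,@,@
,,@,,
@@@,@
@,@@,
t=11: @,@@@
,,,@@
@@@@@
@,@@,
t=12: @@@@@
@@@@@
@,@@@
@,@@,
t=13: @@@@@
@@@,@
@,,,,
@,@,,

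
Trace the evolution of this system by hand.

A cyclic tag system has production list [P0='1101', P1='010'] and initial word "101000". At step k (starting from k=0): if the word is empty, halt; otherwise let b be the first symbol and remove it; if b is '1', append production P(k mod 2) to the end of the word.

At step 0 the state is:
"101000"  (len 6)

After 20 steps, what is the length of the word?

k=0  "101000"  (len 6)
k=1  "010001101"  (len 9)
k=2  "10001101"  (len 8)
k=3  "00011011101"  (len 11)
k=4  "0011011101"  (len 10)
k=5  "011011101"  (len 9)
k=6  "11011101"  (len 8)
k=7  "10111011101"  (len 11)
k=8  "0111011101010"  (len 13)
k=9  "111011101010"  (len 12)
k=10  "11011101010010"  (len 14)
k=11  "10111010100101101"  (len 17)
k=12  "0111010100101101010"  (len 19)
k=13  "111010100101101010"  (len 18)
k=14  "11010100101101010010"  (len 20)
k=15  "10101001011010100101101"  (len 23)
k=16  "0101001011010100101101010"  (len 25)
k=17  "101001011010100101101010"  (len 24)
k=18  "01001011010100101101010010"  (len 26)
k=19  "1001011010100101101010010"  (len 25)
k=20  "001011010100101101010010010"  (len 27)

27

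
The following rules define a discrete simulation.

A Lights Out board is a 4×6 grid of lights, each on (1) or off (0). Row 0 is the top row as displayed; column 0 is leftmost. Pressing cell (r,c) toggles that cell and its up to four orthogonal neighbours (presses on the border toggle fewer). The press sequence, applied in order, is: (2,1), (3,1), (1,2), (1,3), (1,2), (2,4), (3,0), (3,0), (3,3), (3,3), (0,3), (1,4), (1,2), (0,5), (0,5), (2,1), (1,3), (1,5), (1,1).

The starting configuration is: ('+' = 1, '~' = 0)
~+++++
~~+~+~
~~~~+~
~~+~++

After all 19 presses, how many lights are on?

step 0: ~+++++
~~+~+~
~~~~+~
~~+~++
step 1: ~+++++
~++~+~
+++~+~
~++~++
step 2: ~+++++
~++~+~
+~+~+~
+~~~++
step 3: ~+~+++
~~~++~
+~~~+~
+~~~++
step 4: ~+~~++
~~+~~~
+~~++~
+~~~++
step 5: ~++~++
~+~+~~
+~+++~
+~~~++
step 6: ~++~++
~+~++~
+~+~~+
+~~~~+
step 7: ~++~++
~+~++~
~~+~~+
~+~~~+
step 8: ~++~++
~+~++~
+~+~~+
+~~~~+
step 9: ~++~++
~+~++~
+~++~+
+~++++
step 10: ~++~++
~+~++~
+~+~~+
+~~~~+
step 11: ~+~+~+
~+~~+~
+~+~~+
+~~~~+
step 12: ~+~+++
~+~+~+
+~+~++
+~~~~+
step 13: ~+++++
~~+~~+
+~~~++
+~~~~+
step 14: ~+++~~
~~+~~~
+~~~++
+~~~~+
step 15: ~+++++
~~+~~+
+~~~++
+~~~~+
step 16: ~+++++
~++~~+
~++~++
++~~~+
step 17: ~++~++
~+~+++
~+++++
++~~~+
step 18: ~++~+~
~+~+~~
~++++~
++~~~+
step 19: ~~+~+~
+~++~~
~~+++~
++~~~+

11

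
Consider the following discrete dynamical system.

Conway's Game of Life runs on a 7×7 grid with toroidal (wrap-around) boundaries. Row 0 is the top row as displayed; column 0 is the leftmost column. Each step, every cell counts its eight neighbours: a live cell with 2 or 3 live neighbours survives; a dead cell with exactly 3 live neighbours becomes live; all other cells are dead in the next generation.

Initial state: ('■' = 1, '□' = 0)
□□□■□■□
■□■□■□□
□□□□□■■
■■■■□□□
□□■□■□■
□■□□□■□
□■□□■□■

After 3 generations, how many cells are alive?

3

k=0  □□□■□■□
■□■□■□□
□□□□□■■
■■■■□□□
□□■□■□■
□■□□□■□
□■□□■□■
k=1  ■■■■□■■
□□□■■□□
□□□□■■■
■■■■■□□
□□□□■■■
□■■■■□■
■□■□■□■
k=2  □□□□□□□
□■□□□□□
■■□□□□■
■■■□□□□
□□□□□□■
□■■□□□□
□□□□□□□
k=3  □□□□□□□
□■□□□□□
□□□□□□■
□□■□□□□
□□□□□□□
□□□□□□□
□□□□□□□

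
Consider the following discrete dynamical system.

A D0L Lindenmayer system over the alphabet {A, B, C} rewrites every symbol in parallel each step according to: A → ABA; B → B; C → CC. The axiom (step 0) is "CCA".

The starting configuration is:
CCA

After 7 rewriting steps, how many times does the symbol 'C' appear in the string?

gen 0: CCA
gen 1: CCCCABA
gen 2: CCCCCCCCABABABA
gen 3: CCCCCCCCCCCCCCCCABABABABABABABA
gen 4: CCCCCCCCCCCCCCCCCCCCCCCCCCCCCCCCABABABABABABABABABABABABABABABA
gen 5: CCCCCCCCCCCCCCCCCCCCCCCCCCCCCCCCCCCCCCCCCCCCCCCCCCCCCCCCCC…BABABABABABABABABABABABABABABABABABABABABABABABABABABABABA  (len 127)
gen 6: CCCCCCCCCCCCCCCCCCCCCCCCCCCCCCCCCCCCCCCCCCCCCCCCCCCCCCCCCC…BABABABABABABABABABABABABABABABABABABABABABABABABABABABABA  (len 255)
gen 7: CCCCCCCCCCCCCCCCCCCCCCCCCCCCCCCCCCCCCCCCCCCCCCCCCCCCCCCCCC…BABABABABABABABABABABABABABABABABABABABABABABABABABABABABA  (len 511)

256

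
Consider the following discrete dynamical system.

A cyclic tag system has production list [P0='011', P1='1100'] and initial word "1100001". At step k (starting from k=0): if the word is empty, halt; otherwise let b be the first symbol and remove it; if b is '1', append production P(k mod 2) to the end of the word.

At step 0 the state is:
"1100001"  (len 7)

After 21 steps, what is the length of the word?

27

gen 0: "1100001"  (len 7)
gen 1: "100001011"  (len 9)
gen 2: "000010111100"  (len 12)
gen 3: "00010111100"  (len 11)
gen 4: "0010111100"  (len 10)
gen 5: "010111100"  (len 9)
gen 6: "10111100"  (len 8)
gen 7: "0111100011"  (len 10)
gen 8: "111100011"  (len 9)
gen 9: "11100011011"  (len 11)
gen 10: "11000110111100"  (len 14)
gen 11: "1000110111100011"  (len 16)
gen 12: "0001101111000111100"  (len 19)
gen 13: "001101111000111100"  (len 18)
gen 14: "01101111000111100"  (len 17)
gen 15: "1101111000111100"  (len 16)
gen 16: "1011110001111001100"  (len 19)
gen 17: "011110001111001100011"  (len 21)
gen 18: "11110001111001100011"  (len 20)
gen 19: "1110001111001100011011"  (len 22)
gen 20: "1100011110011000110111100"  (len 25)
gen 21: "100011110011000110111100011"  (len 27)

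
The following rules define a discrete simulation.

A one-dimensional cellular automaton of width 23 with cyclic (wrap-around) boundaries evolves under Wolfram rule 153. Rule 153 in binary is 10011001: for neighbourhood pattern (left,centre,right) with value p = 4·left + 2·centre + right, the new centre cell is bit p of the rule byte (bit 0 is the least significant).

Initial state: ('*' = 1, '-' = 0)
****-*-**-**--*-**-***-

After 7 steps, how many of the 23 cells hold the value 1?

13

[0] ****-*-**-**--*-**-***-
[1] ***----*--*-*---*--**--
[2] **-***--*----**--*-*-*-
[3] *--**-*--***-*-*-------
[4] -*-*---*-**-----******-
[5] ----**---*-****-*****-*
[6] ***-*-**---***--****---
[7] **----*-**-**-*-***-**-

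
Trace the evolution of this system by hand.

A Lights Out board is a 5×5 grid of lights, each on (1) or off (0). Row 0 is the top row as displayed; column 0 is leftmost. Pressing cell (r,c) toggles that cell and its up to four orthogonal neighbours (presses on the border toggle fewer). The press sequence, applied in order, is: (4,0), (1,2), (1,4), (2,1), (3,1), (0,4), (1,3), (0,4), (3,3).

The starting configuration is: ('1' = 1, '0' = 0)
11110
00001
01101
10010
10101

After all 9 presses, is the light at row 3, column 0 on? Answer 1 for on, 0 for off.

step 0: 11110
00001
01101
10010
10101
step 1: 11110
00001
01101
00010
01101
step 2: 11010
01111
01001
00010
01101
step 3: 11011
01100
01000
00010
01101
step 4: 11011
00100
10100
01010
01101
step 5: 11011
00100
11100
10110
00101
step 6: 11000
00101
11100
10110
00101
step 7: 11010
00010
11110
10110
00101
step 8: 11001
00011
11110
10110
00101
step 9: 11001
00011
11100
10001
00111

1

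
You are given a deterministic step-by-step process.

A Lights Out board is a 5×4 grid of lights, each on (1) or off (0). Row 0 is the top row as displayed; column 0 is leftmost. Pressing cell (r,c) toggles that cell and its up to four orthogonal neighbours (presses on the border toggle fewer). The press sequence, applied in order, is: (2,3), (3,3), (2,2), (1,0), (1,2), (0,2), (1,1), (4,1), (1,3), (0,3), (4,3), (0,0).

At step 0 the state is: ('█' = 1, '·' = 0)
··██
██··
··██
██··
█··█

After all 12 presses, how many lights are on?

[0] ··██
██··
··██
██··
█··█
[1] ··██
██·█
····
██·█
█··█
[2] ··██
██·█
···█
███·
█···
[3] ··██
████
·██·
██··
█···
[4] █·██
··██
███·
██··
█···
[5] █··█
·█··
██··
██··
█···
[6] ███·
·██·
██··
██··
█···
[7] █·█·
█···
█···
██··
█···
[8] █·█·
█···
█···
█···
·██·
[9] █·██
█·██
█··█
█···
·██·
[10] █···
█·█·
█··█
█···
·██·
[11] █···
█·█·
█··█
█··█
·█·█
[12] ·█··
··█·
█··█
█··█
·█·█

8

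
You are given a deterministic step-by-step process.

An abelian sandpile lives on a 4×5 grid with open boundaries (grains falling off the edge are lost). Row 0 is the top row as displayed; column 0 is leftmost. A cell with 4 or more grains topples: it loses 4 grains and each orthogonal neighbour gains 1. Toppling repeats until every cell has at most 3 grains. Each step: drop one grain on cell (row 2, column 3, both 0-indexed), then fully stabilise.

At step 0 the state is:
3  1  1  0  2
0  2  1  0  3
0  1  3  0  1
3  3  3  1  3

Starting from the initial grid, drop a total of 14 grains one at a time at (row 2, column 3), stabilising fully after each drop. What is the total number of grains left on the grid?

36

gen 0: 3  1  1  0  2
0  2  1  0  3
0  1  3  0  1
3  3  3  1  3
gen 1: 3  1  1  0  2
0  2  1  0  3
0  1  3  1  1
3  3  3  1  3
gen 2: 3  1  1  0  2
0  2  1  0  3
0  1  3  2  1
3  3  3  1  3
gen 3: 3  1  1  0  2
0  2  1  0  3
0  1  3  3  1
3  3  3  1  3
gen 4: 3  1  1  0  2
0  2  2  1  3
1  3  1  1  2
0  1  1  3  3
gen 5: 3  1  1  0  2
0  2  2  1  3
1  3  1  2  2
0  1  1  3  3
gen 6: 3  1  1  0  2
0  2  2  1  3
1  3  1  3  2
0  1  1  3  3
gen 7: 3  1  1  0  3
0  2  2  3  0
1  3  2  2  1
0  1  2  1  1
gen 8: 3  1  1  0  3
0  2  2  3  0
1  3  2  3  1
0  1  2  1  1
gen 9: 3  1  1  1  3
0  2  3  0  1
1  3  3  1  2
0  1  2  2  1
gen 10: 3  1  1  1  3
0  2  3  0  1
1  3  3  2  2
0  1  2  2  1
gen 11: 3  1  1  1  3
0  2  3  0  1
1  3  3  3  2
0  1  2  2  1
gen 12: 3  2  2  1  3
1  0  1  2  1
2  1  2  1  3
0  2  3  3  1
gen 13: 3  2  2  1  3
1  0  1  2  1
2  1  2  2  3
0  2  3  3  1
gen 14: 3  2  2  1  3
1  0  1  2  1
2  1  2  3  3
0  2  3  3  1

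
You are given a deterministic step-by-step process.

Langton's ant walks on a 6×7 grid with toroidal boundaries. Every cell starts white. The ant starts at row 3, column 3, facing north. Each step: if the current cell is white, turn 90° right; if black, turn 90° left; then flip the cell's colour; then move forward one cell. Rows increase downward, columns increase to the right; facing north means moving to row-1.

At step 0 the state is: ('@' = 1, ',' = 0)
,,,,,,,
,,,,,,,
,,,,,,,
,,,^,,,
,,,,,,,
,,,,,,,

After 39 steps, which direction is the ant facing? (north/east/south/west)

gen 0: ,,,,,,,
,,,,,,,
,,,,,,,
,,,^,,,
,,,,,,,
,,,,,,,
gen 1: ,,,,,,,
,,,,,,,
,,,,,,,
,,,@>,,
,,,,,,,
,,,,,,,
gen 2: ,,,,,,,
,,,,,,,
,,,,,,,
,,,@@,,
,,,,v,,
,,,,,,,
gen 3: ,,,,,,,
,,,,,,,
,,,,,,,
,,,@@,,
,,,<@,,
,,,,,,,
gen 4: ,,,,,,,
,,,,,,,
,,,,,,,
,,,^@,,
,,,@@,,
,,,,,,,
gen 5: ,,,,,,,
,,,,,,,
,,,,,,,
,,<,@,,
,,,@@,,
,,,,,,,
gen 6: ,,,,,,,
,,,,,,,
,,^,,,,
,,@,@,,
,,,@@,,
,,,,,,,
gen 7: ,,,,,,,
,,,,,,,
,,@>,,,
,,@,@,,
,,,@@,,
,,,,,,,
gen 8: ,,,,,,,
,,,,,,,
,,@@,,,
,,@v@,,
,,,@@,,
,,,,,,,
gen 9: ,,,,,,,
,,,,,,,
,,@@,,,
,,<@@,,
,,,@@,,
,,,,,,,
gen 10: ,,,,,,,
,,,,,,,
,,@@,,,
,,,@@,,
,,v@@,,
,,,,,,,
gen 11: ,,,,,,,
,,,,,,,
,,@@,,,
,,,@@,,
,<@@@,,
,,,,,,,
gen 12: ,,,,,,,
,,,,,,,
,,@@,,,
,^,@@,,
,@@@@,,
,,,,,,,
gen 13: ,,,,,,,
,,,,,,,
,,@@,,,
,@>@@,,
,@@@@,,
,,,,,,,
gen 14: ,,,,,,,
,,,,,,,
,,@@,,,
,@@@@,,
,@v@@,,
,,,,,,,
gen 15: ,,,,,,,
,,,,,,,
,,@@,,,
,@@@@,,
,@,>@,,
,,,,,,,
gen 16: ,,,,,,,
,,,,,,,
,,@@,,,
,@@^@,,
,@,,@,,
,,,,,,,
gen 17: ,,,,,,,
,,,,,,,
,,@@,,,
,@<,@,,
,@,,@,,
,,,,,,,
gen 18: ,,,,,,,
,,,,,,,
,,@@,,,
,@,,@,,
,@v,@,,
,,,,,,,
gen 19: ,,,,,,,
,,,,,,,
,,@@,,,
,@,,@,,
,<@,@,,
,,,,,,,
gen 20: ,,,,,,,
,,,,,,,
,,@@,,,
,@,,@,,
,,@,@,,
,v,,,,,
gen 21: ,,,,,,,
,,,,,,,
,,@@,,,
,@,,@,,
,,@,@,,
<@,,,,,
gen 22: ,,,,,,,
,,,,,,,
,,@@,,,
,@,,@,,
^,@,@,,
@@,,,,,
gen 23: ,,,,,,,
,,,,,,,
,,@@,,,
,@,,@,,
@>@,@,,
@@,,,,,
gen 24: ,,,,,,,
,,,,,,,
,,@@,,,
,@,,@,,
@@@,@,,
@v,,,,,
gen 25: ,,,,,,,
,,,,,,,
,,@@,,,
,@,,@,,
@@@,@,,
@,>,,,,
gen 26: ,,v,,,,
,,,,,,,
,,@@,,,
,@,,@,,
@@@,@,,
@,@,,,,
gen 27: ,<@,,,,
,,,,,,,
,,@@,,,
,@,,@,,
@@@,@,,
@,@,,,,
gen 28: ,@@,,,,
,,,,,,,
,,@@,,,
,@,,@,,
@@@,@,,
@^@,,,,
gen 29: ,@@,,,,
,,,,,,,
,,@@,,,
,@,,@,,
@@@,@,,
@@>,,,,
gen 30: ,@@,,,,
,,,,,,,
,,@@,,,
,@,,@,,
@@^,@,,
@@,,,,,
gen 31: ,@@,,,,
,,,,,,,
,,@@,,,
,@,,@,,
@<,,@,,
@@,,,,,
gen 32: ,@@,,,,
,,,,,,,
,,@@,,,
,@,,@,,
@,,,@,,
@v,,,,,
gen 33: ,@@,,,,
,,,,,,,
,,@@,,,
,@,,@,,
@,,,@,,
@,>,,,,
gen 34: ,@v,,,,
,,,,,,,
,,@@,,,
,@,,@,,
@,,,@,,
@,@,,,,
gen 35: ,@,>,,,
,,,,,,,
,,@@,,,
,@,,@,,
@,,,@,,
@,@,,,,
gen 36: ,@,@,,,
,,,v,,,
,,@@,,,
,@,,@,,
@,,,@,,
@,@,,,,
gen 37: ,@,@,,,
,,<@,,,
,,@@,,,
,@,,@,,
@,,,@,,
@,@,,,,
gen 38: ,@^@,,,
,,@@,,,
,,@@,,,
,@,,@,,
@,,,@,,
@,@,,,,
gen 39: ,@@>,,,
,,@@,,,
,,@@,,,
,@,,@,,
@,,,@,,
@,@,,,,

east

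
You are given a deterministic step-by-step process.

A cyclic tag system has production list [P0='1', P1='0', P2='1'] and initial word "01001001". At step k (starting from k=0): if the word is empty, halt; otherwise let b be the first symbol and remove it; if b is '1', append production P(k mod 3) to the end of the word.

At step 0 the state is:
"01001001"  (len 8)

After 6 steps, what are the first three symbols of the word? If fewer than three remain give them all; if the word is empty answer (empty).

010

k=0  "01001001"  (len 8)
k=1  "1001001"  (len 7)
k=2  "0010010"  (len 7)
k=3  "010010"  (len 6)
k=4  "10010"  (len 5)
k=5  "00100"  (len 5)
k=6  "0100"  (len 4)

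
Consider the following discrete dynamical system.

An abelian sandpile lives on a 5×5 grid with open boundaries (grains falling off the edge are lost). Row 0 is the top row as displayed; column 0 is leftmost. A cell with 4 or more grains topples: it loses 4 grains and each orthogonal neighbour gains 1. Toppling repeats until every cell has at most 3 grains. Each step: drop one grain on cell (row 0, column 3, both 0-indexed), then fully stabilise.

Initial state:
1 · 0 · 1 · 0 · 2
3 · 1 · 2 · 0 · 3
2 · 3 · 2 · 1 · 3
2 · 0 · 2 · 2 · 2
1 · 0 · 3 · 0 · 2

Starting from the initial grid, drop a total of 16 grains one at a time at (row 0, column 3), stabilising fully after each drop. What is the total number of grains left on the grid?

gen 0: 1 · 0 · 1 · 0 · 2
3 · 1 · 2 · 0 · 3
2 · 3 · 2 · 1 · 3
2 · 0 · 2 · 2 · 2
1 · 0 · 3 · 0 · 2
gen 1: 1 · 0 · 1 · 1 · 2
3 · 1 · 2 · 0 · 3
2 · 3 · 2 · 1 · 3
2 · 0 · 2 · 2 · 2
1 · 0 · 3 · 0 · 2
gen 2: 1 · 0 · 1 · 2 · 2
3 · 1 · 2 · 0 · 3
2 · 3 · 2 · 1 · 3
2 · 0 · 2 · 2 · 2
1 · 0 · 3 · 0 · 2
gen 3: 1 · 0 · 1 · 3 · 2
3 · 1 · 2 · 0 · 3
2 · 3 · 2 · 1 · 3
2 · 0 · 2 · 2 · 2
1 · 0 · 3 · 0 · 2
gen 4: 1 · 0 · 2 · 0 · 3
3 · 1 · 2 · 1 · 3
2 · 3 · 2 · 1 · 3
2 · 0 · 2 · 2 · 2
1 · 0 · 3 · 0 · 2
gen 5: 1 · 0 · 2 · 1 · 3
3 · 1 · 2 · 1 · 3
2 · 3 · 2 · 1 · 3
2 · 0 · 2 · 2 · 2
1 · 0 · 3 · 0 · 2
gen 6: 1 · 0 · 2 · 2 · 3
3 · 1 · 2 · 1 · 3
2 · 3 · 2 · 1 · 3
2 · 0 · 2 · 2 · 2
1 · 0 · 3 · 0 · 2
gen 7: 1 · 0 · 2 · 3 · 3
3 · 1 · 2 · 1 · 3
2 · 3 · 2 · 1 · 3
2 · 0 · 2 · 2 · 2
1 · 0 · 3 · 0 · 2
gen 8: 1 · 0 · 3 · 1 · 1
3 · 1 · 2 · 3 · 1
2 · 3 · 2 · 2 · 0
2 · 0 · 2 · 2 · 3
1 · 0 · 3 · 0 · 2
gen 9: 1 · 0 · 3 · 2 · 1
3 · 1 · 2 · 3 · 1
2 · 3 · 2 · 2 · 0
2 · 0 · 2 · 2 · 3
1 · 0 · 3 · 0 · 2
gen 10: 1 · 0 · 3 · 3 · 1
3 · 1 · 2 · 3 · 1
2 · 3 · 2 · 2 · 0
2 · 0 · 2 · 2 · 3
1 · 0 · 3 · 0 · 2
gen 11: 1 · 1 · 1 · 2 · 2
3 · 2 · 0 · 1 · 2
2 · 3 · 3 · 3 · 0
2 · 0 · 2 · 2 · 3
1 · 0 · 3 · 0 · 2
gen 12: 1 · 1 · 1 · 3 · 2
3 · 2 · 0 · 1 · 2
2 · 3 · 3 · 3 · 0
2 · 0 · 2 · 2 · 3
1 · 0 · 3 · 0 · 2
gen 13: 1 · 1 · 2 · 0 · 3
3 · 2 · 0 · 2 · 2
2 · 3 · 3 · 3 · 0
2 · 0 · 2 · 2 · 3
1 · 0 · 3 · 0 · 2
gen 14: 1 · 1 · 2 · 1 · 3
3 · 2 · 0 · 2 · 2
2 · 3 · 3 · 3 · 0
2 · 0 · 2 · 2 · 3
1 · 0 · 3 · 0 · 2
gen 15: 1 · 1 · 2 · 2 · 3
3 · 2 · 0 · 2 · 2
2 · 3 · 3 · 3 · 0
2 · 0 · 2 · 2 · 3
1 · 0 · 3 · 0 · 2
gen 16: 1 · 1 · 2 · 3 · 3
3 · 2 · 0 · 2 · 2
2 · 3 · 3 · 3 · 0
2 · 0 · 2 · 2 · 3
1 · 0 · 3 · 0 · 2

45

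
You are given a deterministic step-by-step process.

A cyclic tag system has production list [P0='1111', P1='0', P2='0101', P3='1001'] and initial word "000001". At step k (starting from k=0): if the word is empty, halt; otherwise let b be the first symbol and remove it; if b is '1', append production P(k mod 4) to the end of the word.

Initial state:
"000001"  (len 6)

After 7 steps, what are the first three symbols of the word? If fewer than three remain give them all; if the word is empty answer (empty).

step 0: "000001"  (len 6)
step 1: "00001"  (len 5)
step 2: "0001"  (len 4)
step 3: "001"  (len 3)
step 4: "01"  (len 2)
step 5: "1"  (len 1)
step 6: "0"  (len 1)
step 7: (halted — word empty)

(empty)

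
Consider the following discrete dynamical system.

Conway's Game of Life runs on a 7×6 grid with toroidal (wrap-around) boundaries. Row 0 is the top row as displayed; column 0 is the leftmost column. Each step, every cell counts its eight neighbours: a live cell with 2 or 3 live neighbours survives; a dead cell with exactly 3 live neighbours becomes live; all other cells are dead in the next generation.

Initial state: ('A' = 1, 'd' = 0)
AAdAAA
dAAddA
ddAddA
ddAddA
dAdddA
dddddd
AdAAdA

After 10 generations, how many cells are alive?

7

step 0: AAdAAA
dAAddA
ddAddA
ddAddA
dAdddA
dddddd
AdAAdA
step 1: dddddd
dddddd
ddAAAA
dAAdAA
Addddd
dAAdAA
ddAAdd
step 2: dddddd
dddAAd
AAAddA
dAAddd
dddddd
AAAdAA
dAAAAd
step 3: dddddd
AAAAAA
AdddAA
ddAddd
dddAdA
AdddAA
ddddAd
step 4: AAAddd
dAAAdd
dddddd
AddAdd
AddAdA
AddAdd
ddddAd
step 5: Addddd
AddAdd
dAdAdd
AdddAA
AAAAdA
AddAdd
AdAAdA
step 6: AdAAAd
AAAddd
dAAAdd
dddddd
ddAAdd
dddddd
AdAAAA
step 7: dddddd
AdddAA
AddAdd
dAdddd
dddddd
dAdddA
AdAddd
step 8: AAdddd
AdddAA
AAddAd
dddddd
Addddd
AAdddd
AAdddd
step 9: dddddd
ddddAd
AAddAd
AAdddA
AAdddd
dddddA
ddAddA
step 10: dddddd
dddddA
dAddAd
ddAddd
dAdddd
dAdddA
dddddd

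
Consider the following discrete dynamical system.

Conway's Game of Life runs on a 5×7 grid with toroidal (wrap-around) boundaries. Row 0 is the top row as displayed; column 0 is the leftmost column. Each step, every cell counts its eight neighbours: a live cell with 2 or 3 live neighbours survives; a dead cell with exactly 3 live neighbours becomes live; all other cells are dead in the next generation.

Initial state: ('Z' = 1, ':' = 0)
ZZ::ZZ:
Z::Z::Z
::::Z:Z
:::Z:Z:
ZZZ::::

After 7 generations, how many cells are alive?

19

gen 0: ZZ::ZZ:
Z::Z::Z
::::Z:Z
:::Z:Z:
ZZZ::::
gen 1: :::ZZZ:
:Z:Z:::
Z::ZZ:Z
ZZZZZZZ
Z:ZZ:Z:
gen 2: :Z:::ZZ
Z:::::Z
:::::::
:::::::
Z::::::
gen 3: :Z:::Z:
Z::::ZZ
:::::::
:::::::
Z:::::Z
gen 4: :Z:::Z:
Z::::ZZ
::::::Z
:::::::
Z:::::Z
gen 5: :Z:::Z:
Z::::Z:
Z::::ZZ
Z:::::Z
Z:::::Z
gen 6: :Z:::Z:
ZZ::ZZ:
:Z:::Z:
:Z:::::
:Z:::Z:
gen 7: :ZZ::Z:
ZZZ:ZZ:
:ZZ:ZZZ
ZZZ::::
ZZZ::::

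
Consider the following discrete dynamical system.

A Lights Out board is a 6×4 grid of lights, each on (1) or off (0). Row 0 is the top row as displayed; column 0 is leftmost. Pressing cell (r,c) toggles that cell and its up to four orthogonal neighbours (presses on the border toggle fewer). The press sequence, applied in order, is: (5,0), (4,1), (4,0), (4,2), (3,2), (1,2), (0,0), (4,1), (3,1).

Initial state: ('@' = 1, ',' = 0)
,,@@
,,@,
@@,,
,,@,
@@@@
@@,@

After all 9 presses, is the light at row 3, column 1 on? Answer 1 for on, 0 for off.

0) ,,@@
,,@,
@@,,
,,@,
@@@@
@@,@
1) ,,@@
,,@,
@@,,
,,@,
,@@@
,,,@
2) ,,@@
,,@,
@@,,
,@@,
@,,@
,@,@
3) ,,@@
,,@,
@@,,
@@@,
,@,@
@@,@
4) ,,@@
,,@,
@@,,
@@,,
,,@,
@@@@
5) ,,@@
,,@,
@@@,
@,@@
,,,,
@@@@
6) ,,,@
,@,@
@@,,
@,@@
,,,,
@@@@
7) @@,@
@@,@
@@,,
@,@@
,,,,
@@@@
8) @@,@
@@,@
@@,,
@@@@
@@@,
@,@@
9) @@,@
@@,@
@,,,
,,,@
@,@,
@,@@

0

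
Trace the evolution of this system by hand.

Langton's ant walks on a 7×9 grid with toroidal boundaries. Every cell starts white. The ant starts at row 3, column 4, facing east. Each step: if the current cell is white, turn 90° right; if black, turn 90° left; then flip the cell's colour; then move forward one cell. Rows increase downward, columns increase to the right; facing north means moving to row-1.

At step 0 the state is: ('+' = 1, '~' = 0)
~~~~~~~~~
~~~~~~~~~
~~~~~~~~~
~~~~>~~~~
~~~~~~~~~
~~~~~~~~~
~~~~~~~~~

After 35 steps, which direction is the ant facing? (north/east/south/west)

step 0: ~~~~~~~~~
~~~~~~~~~
~~~~~~~~~
~~~~>~~~~
~~~~~~~~~
~~~~~~~~~
~~~~~~~~~
step 1: ~~~~~~~~~
~~~~~~~~~
~~~~~~~~~
~~~~+~~~~
~~~~v~~~~
~~~~~~~~~
~~~~~~~~~
step 2: ~~~~~~~~~
~~~~~~~~~
~~~~~~~~~
~~~~+~~~~
~~~<+~~~~
~~~~~~~~~
~~~~~~~~~
step 3: ~~~~~~~~~
~~~~~~~~~
~~~~~~~~~
~~~^+~~~~
~~~++~~~~
~~~~~~~~~
~~~~~~~~~
step 4: ~~~~~~~~~
~~~~~~~~~
~~~~~~~~~
~~~+>~~~~
~~~++~~~~
~~~~~~~~~
~~~~~~~~~
step 5: ~~~~~~~~~
~~~~~~~~~
~~~~^~~~~
~~~+~~~~~
~~~++~~~~
~~~~~~~~~
~~~~~~~~~
step 6: ~~~~~~~~~
~~~~~~~~~
~~~~+>~~~
~~~+~~~~~
~~~++~~~~
~~~~~~~~~
~~~~~~~~~
step 7: ~~~~~~~~~
~~~~~~~~~
~~~~++~~~
~~~+~v~~~
~~~++~~~~
~~~~~~~~~
~~~~~~~~~
step 8: ~~~~~~~~~
~~~~~~~~~
~~~~++~~~
~~~+<+~~~
~~~++~~~~
~~~~~~~~~
~~~~~~~~~
step 9: ~~~~~~~~~
~~~~~~~~~
~~~~^+~~~
~~~+++~~~
~~~++~~~~
~~~~~~~~~
~~~~~~~~~
step 10: ~~~~~~~~~
~~~~~~~~~
~~~<~+~~~
~~~+++~~~
~~~++~~~~
~~~~~~~~~
~~~~~~~~~
step 11: ~~~~~~~~~
~~~^~~~~~
~~~+~+~~~
~~~+++~~~
~~~++~~~~
~~~~~~~~~
~~~~~~~~~
step 12: ~~~~~~~~~
~~~+>~~~~
~~~+~+~~~
~~~+++~~~
~~~++~~~~
~~~~~~~~~
~~~~~~~~~
step 13: ~~~~~~~~~
~~~++~~~~
~~~+v+~~~
~~~+++~~~
~~~++~~~~
~~~~~~~~~
~~~~~~~~~
step 14: ~~~~~~~~~
~~~++~~~~
~~~<++~~~
~~~+++~~~
~~~++~~~~
~~~~~~~~~
~~~~~~~~~
step 15: ~~~~~~~~~
~~~++~~~~
~~~~++~~~
~~~v++~~~
~~~++~~~~
~~~~~~~~~
~~~~~~~~~
step 16: ~~~~~~~~~
~~~++~~~~
~~~~++~~~
~~~~>+~~~
~~~++~~~~
~~~~~~~~~
~~~~~~~~~
step 17: ~~~~~~~~~
~~~++~~~~
~~~~^+~~~
~~~~~+~~~
~~~++~~~~
~~~~~~~~~
~~~~~~~~~
step 18: ~~~~~~~~~
~~~++~~~~
~~~<~+~~~
~~~~~+~~~
~~~++~~~~
~~~~~~~~~
~~~~~~~~~
step 19: ~~~~~~~~~
~~~^+~~~~
~~~+~+~~~
~~~~~+~~~
~~~++~~~~
~~~~~~~~~
~~~~~~~~~
step 20: ~~~~~~~~~
~~<~+~~~~
~~~+~+~~~
~~~~~+~~~
~~~++~~~~
~~~~~~~~~
~~~~~~~~~
step 21: ~~^~~~~~~
~~+~+~~~~
~~~+~+~~~
~~~~~+~~~
~~~++~~~~
~~~~~~~~~
~~~~~~~~~
step 22: ~~+>~~~~~
~~+~+~~~~
~~~+~+~~~
~~~~~+~~~
~~~++~~~~
~~~~~~~~~
~~~~~~~~~
step 23: ~~++~~~~~
~~+v+~~~~
~~~+~+~~~
~~~~~+~~~
~~~++~~~~
~~~~~~~~~
~~~~~~~~~
step 24: ~~++~~~~~
~~<++~~~~
~~~+~+~~~
~~~~~+~~~
~~~++~~~~
~~~~~~~~~
~~~~~~~~~
step 25: ~~++~~~~~
~~~++~~~~
~~v+~+~~~
~~~~~+~~~
~~~++~~~~
~~~~~~~~~
~~~~~~~~~
step 26: ~~++~~~~~
~~~++~~~~
~<++~+~~~
~~~~~+~~~
~~~++~~~~
~~~~~~~~~
~~~~~~~~~
step 27: ~~++~~~~~
~^~++~~~~
~+++~+~~~
~~~~~+~~~
~~~++~~~~
~~~~~~~~~
~~~~~~~~~
step 28: ~~++~~~~~
~+>++~~~~
~+++~+~~~
~~~~~+~~~
~~~++~~~~
~~~~~~~~~
~~~~~~~~~
step 29: ~~++~~~~~
~++++~~~~
~+v+~+~~~
~~~~~+~~~
~~~++~~~~
~~~~~~~~~
~~~~~~~~~
step 30: ~~++~~~~~
~++++~~~~
~+~>~+~~~
~~~~~+~~~
~~~++~~~~
~~~~~~~~~
~~~~~~~~~
step 31: ~~++~~~~~
~++^+~~~~
~+~~~+~~~
~~~~~+~~~
~~~++~~~~
~~~~~~~~~
~~~~~~~~~
step 32: ~~++~~~~~
~+<~+~~~~
~+~~~+~~~
~~~~~+~~~
~~~++~~~~
~~~~~~~~~
~~~~~~~~~
step 33: ~~++~~~~~
~+~~+~~~~
~+v~~+~~~
~~~~~+~~~
~~~++~~~~
~~~~~~~~~
~~~~~~~~~
step 34: ~~++~~~~~
~+~~+~~~~
~<+~~+~~~
~~~~~+~~~
~~~++~~~~
~~~~~~~~~
~~~~~~~~~
step 35: ~~++~~~~~
~+~~+~~~~
~~+~~+~~~
~v~~~+~~~
~~~++~~~~
~~~~~~~~~
~~~~~~~~~

south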